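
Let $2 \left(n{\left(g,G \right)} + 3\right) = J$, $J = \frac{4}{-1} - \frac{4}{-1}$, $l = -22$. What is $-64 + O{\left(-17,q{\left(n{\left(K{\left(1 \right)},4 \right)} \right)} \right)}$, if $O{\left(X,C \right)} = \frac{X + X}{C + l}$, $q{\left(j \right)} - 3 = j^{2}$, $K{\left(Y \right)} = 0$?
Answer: $- \frac{303}{5} \approx -60.6$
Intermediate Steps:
$J = 0$ ($J = 4 \left(-1\right) - -4 = -4 + 4 = 0$)
$n{\left(g,G \right)} = -3$ ($n{\left(g,G \right)} = -3 + \frac{1}{2} \cdot 0 = -3 + 0 = -3$)
$q{\left(j \right)} = 3 + j^{2}$
$O{\left(X,C \right)} = \frac{2 X}{-22 + C}$ ($O{\left(X,C \right)} = \frac{X + X}{C - 22} = \frac{2 X}{-22 + C}$)
$-64 + O{\left(-17,q{\left(n{\left(K{\left(1 \right)},4 \right)} \right)} \right)} = -64 + 2 \left(-17\right) \frac{1}{-22 + \left(3 + \left(-3\right)^{2}\right)} = -64 + 2 \left(-17\right) \frac{1}{-22 + \left(3 + 9\right)} = -64 + 2 \left(-17\right) \frac{1}{-22 + 12} = -64 + 2 \left(-17\right) \frac{1}{-10} = -64 + 2 \left(-17\right) \left(- \frac{1}{10}\right) = -64 + \frac{17}{5} = - \frac{303}{5}$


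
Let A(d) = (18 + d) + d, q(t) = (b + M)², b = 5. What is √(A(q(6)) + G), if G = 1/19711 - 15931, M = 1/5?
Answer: I*√154039085448658/98555 ≈ 125.93*I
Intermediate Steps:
M = ⅕ ≈ 0.20000
q(t) = 676/25 (q(t) = (5 + ⅕)² = (26/5)² = 676/25)
A(d) = 18 + 2*d
G = -314015940/19711 (G = 1/19711 - 15931 = -314015940/19711 ≈ -15931.)
√(A(q(6)) + G) = √((18 + 2*(676/25)) - 314015940/19711) = √((18 + 1352/25) - 314015940/19711) = √(1802/25 - 314015940/19711) = √(-7814879278/492775) = I*√154039085448658/98555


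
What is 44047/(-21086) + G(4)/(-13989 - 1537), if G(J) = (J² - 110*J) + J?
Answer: -48215543/23384374 ≈ -2.0619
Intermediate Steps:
G(J) = J² - 109*J
44047/(-21086) + G(4)/(-13989 - 1537) = 44047/(-21086) + (4*(-109 + 4))/(-13989 - 1537) = 44047*(-1/21086) + (4*(-105))/(-15526) = -44047/21086 - 420*(-1/15526) = -44047/21086 + 30/1109 = -48215543/23384374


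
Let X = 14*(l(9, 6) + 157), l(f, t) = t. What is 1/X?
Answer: 1/2282 ≈ 0.00043821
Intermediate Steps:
X = 2282 (X = 14*(6 + 157) = 14*163 = 2282)
1/X = 1/2282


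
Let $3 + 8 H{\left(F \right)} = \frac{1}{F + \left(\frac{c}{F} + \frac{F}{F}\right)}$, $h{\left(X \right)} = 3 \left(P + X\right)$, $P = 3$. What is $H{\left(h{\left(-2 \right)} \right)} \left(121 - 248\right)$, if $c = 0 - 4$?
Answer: $\frac{2667}{64} \approx 41.672$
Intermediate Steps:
$c = -4$
$h{\left(X \right)} = 9 + 3 X$ ($h{\left(X \right)} = 3 \left(3 + X\right) = 9 + 3 X$)
$H{\left(F \right)} = - \frac{3}{8} + \frac{1}{8 \left(1 + F - \frac{4}{F}\right)}$ ($H{\left(F \right)} = - \frac{3}{8} + \frac{1}{8 \left(F - \left(\frac{4}{F} - \frac{F}{F}\right)\right)} = - \frac{3}{8} + \frac{1}{8 \left(F + \left(- \frac{4}{F} + 1\right)\right)} = - \frac{3}{8} + \frac{1}{8 \left(F + \left(1 - \frac{4}{F}\right)\right)} = - \frac{3}{8} + \frac{1}{8 \left(1 + F - \frac{4}{F}\right)}$)
$H{\left(h{\left(-2 \right)} \right)} \left(121 - 248\right) = \frac{12 - 3 \left(9 + 3 \left(-2\right)\right)^{2} - 2 \left(9 + 3 \left(-2\right)\right)}{8 \left(-4 + \left(9 + 3 \left(-2\right)\right) + \left(9 + 3 \left(-2\right)\right)^{2}\right)} \left(121 - 248\right) = \frac{12 - 3 \left(9 - 6\right)^{2} - 2 \left(9 - 6\right)}{8 \left(-4 + \left(9 - 6\right) + \left(9 - 6\right)^{2}\right)} \left(-127\right) = \frac{12 - 3 \cdot 3^{2} - 6}{8 \left(-4 + 3 + 3^{2}\right)} \left(-127\right) = \frac{12 - 27 - 6}{8 \left(-4 + 3 + 9\right)} \left(-127\right) = \frac{12 - 27 - 6}{8 \cdot 8} \left(-127\right) = \frac{1}{8} \cdot \frac{1}{8} \left(-21\right) \left(-127\right) = \left(- \frac{21}{64}\right) \left(-127\right) = \frac{2667}{64}$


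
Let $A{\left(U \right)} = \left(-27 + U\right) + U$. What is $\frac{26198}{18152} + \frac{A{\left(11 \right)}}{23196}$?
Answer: $\frac{18987439}{13157931} \approx 1.443$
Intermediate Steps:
$A{\left(U \right)} = -27 + 2 U$
$\frac{26198}{18152} + \frac{A{\left(11 \right)}}{23196} = \frac{26198}{18152} + \frac{-27 + 2 \cdot 11}{23196} = 26198 \cdot \frac{1}{18152} + \left(-27 + 22\right) \frac{1}{23196} = \frac{13099}{9076} - \frac{5}{23196} = \frac{18987439}{13157931}$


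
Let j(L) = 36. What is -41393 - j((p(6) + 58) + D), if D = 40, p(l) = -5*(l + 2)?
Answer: -41429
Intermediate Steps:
p(l) = -10 - 5*l (p(l) = -5*(2 + l) = -10 - 5*l)
-41393 - j((p(6) + 58) + D) = -41393 - 1*36 = -41393 - 36 = -41429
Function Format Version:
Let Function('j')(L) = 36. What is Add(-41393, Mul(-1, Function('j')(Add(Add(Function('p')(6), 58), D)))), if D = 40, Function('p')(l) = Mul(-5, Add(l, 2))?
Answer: -41429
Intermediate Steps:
Function('p')(l) = Add(-10, Mul(-5, l)) (Function('p')(l) = Mul(-5, Add(2, l)) = Add(-10, Mul(-5, l)))
Add(-41393, Mul(-1, Function('j')(Add(Add(Function('p')(6), 58), D)))) = Add(-41393, Mul(-1, 36)) = Add(-41393, -36) = -41429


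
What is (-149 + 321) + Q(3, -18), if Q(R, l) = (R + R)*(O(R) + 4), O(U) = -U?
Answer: 178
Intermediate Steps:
Q(R, l) = 2*R*(4 - R) (Q(R, l) = (R + R)*(-R + 4) = (2*R)*(4 - R) = 2*R*(4 - R))
(-149 + 321) + Q(3, -18) = (-149 + 321) + 2*3*(4 - 1*3) = 172 + 2*3*(4 - 3) = 172 + 2*3*1 = 172 + 6 = 178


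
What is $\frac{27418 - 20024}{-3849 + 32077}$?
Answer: $\frac{3697}{14114} \approx 0.26194$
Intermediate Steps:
$\frac{27418 - 20024}{-3849 + 32077} = \frac{7394}{28228} = 7394 \cdot \frac{1}{28228} = \frac{3697}{14114}$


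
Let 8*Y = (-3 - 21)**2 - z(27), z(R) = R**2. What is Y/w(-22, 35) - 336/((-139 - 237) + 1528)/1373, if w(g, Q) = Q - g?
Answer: -105101/313044 ≈ -0.33574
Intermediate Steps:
Y = -153/8 (Y = ((-3 - 21)**2 - 1*27**2)/8 = ((-24)**2 - 1*729)/8 = (576 - 729)/8 = (1/8)*(-153) = -153/8 ≈ -19.125)
Y/w(-22, 35) - 336/((-139 - 237) + 1528)/1373 = -153/(8*(35 - 1*(-22))) - 336/((-139 - 237) + 1528)/1373 = -153/(8*(35 + 22)) - 336/(-376 + 1528)*(1/1373) = -153/8/57 - 336/1152*(1/1373) = -153/8*1/57 - 336*1/1152*(1/1373) = -51/152 - 7/24*1/1373 = -51/152 - 7/32952 = -105101/313044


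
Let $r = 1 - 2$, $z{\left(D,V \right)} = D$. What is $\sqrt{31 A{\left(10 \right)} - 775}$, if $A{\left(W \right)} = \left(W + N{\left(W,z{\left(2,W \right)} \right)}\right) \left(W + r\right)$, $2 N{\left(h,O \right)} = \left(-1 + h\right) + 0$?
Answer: $\frac{\sqrt{13082}}{2} \approx 57.188$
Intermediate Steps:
$N{\left(h,O \right)} = - \frac{1}{2} + \frac{h}{2}$ ($N{\left(h,O \right)} = \frac{\left(-1 + h\right) + 0}{2} = \frac{-1 + h}{2} = - \frac{1}{2} + \frac{h}{2}$)
$r = -1$ ($r = 1 - 2 = -1$)
$A{\left(W \right)} = \left(-1 + W\right) \left(- \frac{1}{2} + \frac{3 W}{2}\right)$ ($A{\left(W \right)} = \left(W + \left(- \frac{1}{2} + \frac{W}{2}\right)\right) \left(W - 1\right) = \left(- \frac{1}{2} + \frac{3 W}{2}\right) \left(-1 + W\right) = \left(-1 + W\right) \left(- \frac{1}{2} + \frac{3 W}{2}\right)$)
$\sqrt{31 A{\left(10 \right)} - 775} = \sqrt{31 \left(\frac{1}{2} - 20 + \frac{3 \cdot 10^{2}}{2}\right) - 775} = \sqrt{31 \left(\frac{1}{2} - 20 + \frac{3}{2} \cdot 100\right) - 775} = \sqrt{31 \left(\frac{1}{2} - 20 + 150\right) - 775} = \sqrt{31 \cdot \frac{261}{2} - 775} = \sqrt{\frac{8091}{2} - 775} = \sqrt{\frac{6541}{2}} = \frac{\sqrt{13082}}{2}$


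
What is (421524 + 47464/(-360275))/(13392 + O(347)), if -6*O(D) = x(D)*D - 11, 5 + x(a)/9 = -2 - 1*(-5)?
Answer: 911187069816/31203057475 ≈ 29.202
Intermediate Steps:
x(a) = -18 (x(a) = -45 + 9*(-2 - 1*(-5)) = -45 + 9*(-2 + 5) = -45 + 9*3 = -45 + 27 = -18)
O(D) = 11/6 + 3*D (O(D) = -(-18*D - 11)/6 = -(-11 - 18*D)/6 = 11/6 + 3*D)
(421524 + 47464/(-360275))/(13392 + O(347)) = (421524 + 47464/(-360275))/(13392 + (11/6 + 3*347)) = (421524 + 47464*(-1/360275))/(13392 + (11/6 + 1041)) = (421524 - 47464/360275)/(13392 + 6257/6) = 151864511636/(360275*(86609/6)) = (151864511636/360275)*(6/86609) = 911187069816/31203057475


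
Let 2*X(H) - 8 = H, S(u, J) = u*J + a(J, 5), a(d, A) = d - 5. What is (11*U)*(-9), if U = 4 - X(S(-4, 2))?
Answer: -1089/2 ≈ -544.50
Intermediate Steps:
a(d, A) = -5 + d
S(u, J) = -5 + J + J*u (S(u, J) = u*J + (-5 + J) = J*u + (-5 + J) = -5 + J + J*u)
X(H) = 4 + H/2
U = 11/2 (U = 4 - (4 + (-5 + 2 + 2*(-4))/2) = 4 - (4 + (-5 + 2 - 8)/2) = 4 - (4 + (½)*(-11)) = 4 - (4 - 11/2) = 4 - 1*(-3/2) = 4 + 3/2 = 11/2 ≈ 5.5000)
(11*U)*(-9) = (11*(11/2))*(-9) = (121/2)*(-9) = -1089/2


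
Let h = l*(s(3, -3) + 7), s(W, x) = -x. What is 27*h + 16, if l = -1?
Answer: -254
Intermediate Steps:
h = -10 (h = -(-1*(-3) + 7) = -(3 + 7) = -1*10 = -10)
27*h + 16 = 27*(-10) + 16 = -270 + 16 = -254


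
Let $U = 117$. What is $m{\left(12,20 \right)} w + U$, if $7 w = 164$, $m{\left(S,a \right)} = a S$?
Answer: $\frac{40179}{7} \approx 5739.9$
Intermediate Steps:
$m{\left(S,a \right)} = S a$
$w = \frac{164}{7}$ ($w = \frac{1}{7} \cdot 164 = \frac{164}{7} \approx 23.429$)
$m{\left(12,20 \right)} w + U = 12 \cdot 20 \cdot \frac{164}{7} + 117 = 240 \cdot \frac{164}{7} + 117 = \frac{39360}{7} + 117 = \frac{40179}{7}$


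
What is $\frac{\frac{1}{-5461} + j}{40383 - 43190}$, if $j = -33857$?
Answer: $\frac{184893078}{15329027} \approx 12.062$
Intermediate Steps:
$\frac{\frac{1}{-5461} + j}{40383 - 43190} = \frac{\frac{1}{-5461} - 33857}{40383 - 43190} = \frac{- \frac{1}{5461} - 33857}{-2807} = \left(- \frac{184893078}{5461}\right) \left(- \frac{1}{2807}\right) = \frac{184893078}{15329027}$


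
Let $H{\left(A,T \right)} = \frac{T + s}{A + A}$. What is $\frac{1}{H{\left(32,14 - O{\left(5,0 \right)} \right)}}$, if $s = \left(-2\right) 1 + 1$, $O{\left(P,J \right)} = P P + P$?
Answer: $- \frac{64}{17} \approx -3.7647$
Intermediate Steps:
$O{\left(P,J \right)} = P + P^{2}$ ($O{\left(P,J \right)} = P^{2} + P = P + P^{2}$)
$s = -1$ ($s = -2 + 1 = -1$)
$H{\left(A,T \right)} = \frac{-1 + T}{2 A}$ ($H{\left(A,T \right)} = \frac{T - 1}{A + A} = \frac{-1 + T}{2 A}$)
$\frac{1}{H{\left(32,14 - O{\left(5,0 \right)} \right)}} = \frac{1}{\frac{1}{2} \cdot \frac{1}{32} \left(-1 + \left(14 - 5 \left(1 + 5\right)\right)\right)} = \frac{1}{\frac{1}{2} \cdot \frac{1}{32} \left(-1 + \left(14 - 5 \cdot 6\right)\right)} = \frac{1}{\frac{1}{2} \cdot \frac{1}{32} \left(-1 + \left(14 - 30\right)\right)} = \frac{1}{\frac{1}{2} \cdot \frac{1}{32} \left(-1 - 16\right)} = \frac{1}{\frac{1}{2} \cdot \frac{1}{32} \left(-17\right)} = \frac{1}{- \frac{17}{64}} = - \frac{64}{17}$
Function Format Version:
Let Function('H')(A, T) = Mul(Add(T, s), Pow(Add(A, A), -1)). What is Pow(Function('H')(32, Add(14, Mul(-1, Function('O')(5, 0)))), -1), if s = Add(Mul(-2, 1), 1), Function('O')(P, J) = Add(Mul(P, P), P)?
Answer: Rational(-64, 17) ≈ -3.7647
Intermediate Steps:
Function('O')(P, J) = Add(P, Pow(P, 2)) (Function('O')(P, J) = Add(Pow(P, 2), P) = Add(P, Pow(P, 2)))
s = -1 (s = Add(-2, 1) = -1)
Function('H')(A, T) = Mul(Rational(1, 2), Pow(A, -1), Add(-1, T)) (Function('H')(A, T) = Mul(Add(T, -1), Pow(Add(A, A), -1)) = Mul(Add(-1, T), Pow(Mul(2, A), -1)) = Mul(Add(-1, T), Mul(Rational(1, 2), Pow(A, -1))) = Mul(Rational(1, 2), Pow(A, -1), Add(-1, T)))
Pow(Function('H')(32, Add(14, Mul(-1, Function('O')(5, 0)))), -1) = Pow(Mul(Rational(1, 2), Pow(32, -1), Add(-1, Add(14, Mul(-1, Mul(5, Add(1, 5)))))), -1) = Pow(Mul(Rational(1, 2), Rational(1, 32), Add(-1, Add(14, Mul(-1, Mul(5, 6))))), -1) = Pow(Mul(Rational(1, 2), Rational(1, 32), Add(-1, Add(14, Mul(-1, 30)))), -1) = Pow(Mul(Rational(1, 2), Rational(1, 32), Add(-1, Add(14, -30))), -1) = Pow(Mul(Rational(1, 2), Rational(1, 32), Add(-1, -16)), -1) = Pow(Mul(Rational(1, 2), Rational(1, 32), -17), -1) = Pow(Rational(-17, 64), -1) = Rational(-64, 17)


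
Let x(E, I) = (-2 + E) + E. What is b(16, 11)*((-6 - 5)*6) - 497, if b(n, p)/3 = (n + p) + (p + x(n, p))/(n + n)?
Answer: -97547/16 ≈ -6096.7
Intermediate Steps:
x(E, I) = -2 + 2*E
b(n, p) = 3*n + 3*p + 3*(-2 + p + 2*n)/(2*n) (b(n, p) = 3*((n + p) + (p + (-2 + 2*n))/(n + n)) = 3*((n + p) + (-2 + p + 2*n)/((2*n))) = 3*((n + p) + (-2 + p + 2*n)*(1/(2*n))) = 3*((n + p) + (-2 + p + 2*n)/(2*n)) = 3*(n + p + (-2 + p + 2*n)/(2*n)) = 3*n + 3*p + 3*(-2 + p + 2*n)/(2*n))
b(16, 11)*((-6 - 5)*6) - 497 = ((3/2)*(-2 + 11 + 2*16 + 2*16*(16 + 11))/16)*((-6 - 5)*6) - 497 = ((3/2)*(1/16)*(-2 + 11 + 32 + 2*16*27))*(-11*6) - 497 = ((3/2)*(1/16)*(-2 + 11 + 32 + 864))*(-66) - 497 = ((3/2)*(1/16)*905)*(-66) - 497 = (2715/32)*(-66) - 497 = -89595/16 - 497 = -97547/16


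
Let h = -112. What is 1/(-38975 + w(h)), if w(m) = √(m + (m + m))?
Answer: -38975/1519050961 - 4*I*√21/1519050961 ≈ -2.5657e-5 - 1.2067e-8*I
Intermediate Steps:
w(m) = √3*√m (w(m) = √(m + 2*m) = √(3*m) = √3*√m)
1/(-38975 + w(h)) = 1/(-38975 + √3*√(-112)) = 1/(-38975 + √3*(4*I*√7)) = 1/(-38975 + 4*I*√21)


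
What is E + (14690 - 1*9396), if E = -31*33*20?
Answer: -15166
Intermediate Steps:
E = -20460 (E = -1023*20 = -20460)
E + (14690 - 1*9396) = -20460 + (14690 - 1*9396) = -20460 + (14690 - 9396) = -20460 + 5294 = -15166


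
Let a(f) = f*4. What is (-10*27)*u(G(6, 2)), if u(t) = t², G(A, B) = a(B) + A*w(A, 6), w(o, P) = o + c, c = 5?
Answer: -1478520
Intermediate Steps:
a(f) = 4*f
w(o, P) = 5 + o (w(o, P) = o + 5 = 5 + o)
G(A, B) = 4*B + A*(5 + A)
(-10*27)*u(G(6, 2)) = (-10*27)*(4*2 + 6*(5 + 6))² = -270*(8 + 6*11)² = -270*(8 + 66)² = -270*74² = -270*5476 = -1478520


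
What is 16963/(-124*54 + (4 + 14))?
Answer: -16963/6678 ≈ -2.5401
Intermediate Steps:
16963/(-124*54 + (4 + 14)) = 16963/(-6696 + 18) = 16963/(-6678) = 16963*(-1/6678) = -16963/6678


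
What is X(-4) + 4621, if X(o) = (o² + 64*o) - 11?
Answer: 4370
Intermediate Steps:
X(o) = -11 + o² + 64*o
X(-4) + 4621 = (-11 + (-4)² + 64*(-4)) + 4621 = (-11 + 16 - 256) + 4621 = -251 + 4621 = 4370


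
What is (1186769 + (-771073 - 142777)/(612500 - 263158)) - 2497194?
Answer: -32699100300/24953 ≈ -1.3104e+6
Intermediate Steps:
(1186769 + (-771073 - 142777)/(612500 - 263158)) - 2497194 = (1186769 - 913850/349342) - 2497194 = (1186769 - 913850*1/349342) - 2497194 = (1186769 - 65275/24953) - 2497194 = 29613381582/24953 - 2497194 = -32699100300/24953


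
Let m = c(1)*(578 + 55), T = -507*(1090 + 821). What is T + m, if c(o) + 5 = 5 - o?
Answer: -969510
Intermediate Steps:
c(o) = -o (c(o) = -5 + (5 - o) = -o)
T = -968877 (T = -507*1911 = -968877)
m = -633 (m = (-1*1)*(578 + 55) = -1*633 = -633)
T + m = -968877 - 633 = -969510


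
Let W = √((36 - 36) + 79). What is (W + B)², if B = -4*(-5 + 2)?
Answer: (12 + √79)² ≈ 436.32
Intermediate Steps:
B = 12 (B = -4*(-3) = 12)
W = √79 (W = √(0 + 79) = √79 ≈ 8.8882)
(W + B)² = (√79 + 12)² = (12 + √79)²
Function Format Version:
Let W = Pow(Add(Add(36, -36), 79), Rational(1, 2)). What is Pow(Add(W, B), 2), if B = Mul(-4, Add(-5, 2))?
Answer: Pow(Add(12, Pow(79, Rational(1, 2))), 2) ≈ 436.32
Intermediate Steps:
B = 12 (B = Mul(-4, -3) = 12)
W = Pow(79, Rational(1, 2)) (W = Pow(Add(0, 79), Rational(1, 2)) = Pow(79, Rational(1, 2)) ≈ 8.8882)
Pow(Add(W, B), 2) = Pow(Add(Pow(79, Rational(1, 2)), 12), 2) = Pow(Add(12, Pow(79, Rational(1, 2))), 2)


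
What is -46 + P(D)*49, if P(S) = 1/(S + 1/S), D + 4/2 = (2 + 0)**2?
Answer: -132/5 ≈ -26.400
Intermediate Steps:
D = 2 (D = -2 + (2 + 0)**2 = -2 + 2**2 = -2 + 4 = 2)
-46 + P(D)*49 = -46 + (2/(1 + 2**2))*49 = -46 + (2/(1 + 4))*49 = -46 + (2/5)*49 = -46 + 98/5 = -132/5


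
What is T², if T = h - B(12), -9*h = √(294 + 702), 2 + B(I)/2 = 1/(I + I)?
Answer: 11939/432 - 47*√249/27 ≈ 0.16815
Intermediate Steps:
B(I) = -4 + 1/I (B(I) = -4 + 2/(I + I) = -4 + 2/((2*I)) = -4 + 2*(1/(2*I)) = -4 + 1/I)
h = -2*√249/9 (h = -√(294 + 702)/9 = -2*√249/9 ≈ -3.5066)
T = 47/12 - 2*√249/9 (T = -2*√249/9 - (-4 + 1/12) = -2*√249/9 - 1*(-47/12) = -2*√249/9 + 47/12 = 47/12 - 2*√249/9 ≈ 0.41006)
T² = (47/12 - 2*√249/9)²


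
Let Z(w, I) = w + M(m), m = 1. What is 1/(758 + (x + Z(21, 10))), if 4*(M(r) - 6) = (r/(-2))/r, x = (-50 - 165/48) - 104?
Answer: 16/10039 ≈ 0.0015938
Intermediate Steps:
x = -2519/16 (x = (-50 - 165*1/48) - 104 = (-50 - 55/16) - 104 = -855/16 - 104 = -2519/16 ≈ -157.44)
M(r) = 47/8 (M(r) = 6 + ((r/(-2))/r)/4 = 6 + ((r*(-1/2))/r)/4 = 6 + ((-r/2)/r)/4 = 6 + (1/4)*(-1/2) = 6 - 1/8 = 47/8)
Z(w, I) = 47/8 + w (Z(w, I) = w + 47/8 = 47/8 + w)
1/(758 + (x + Z(21, 10))) = 1/(758 + (-2519/16 + (47/8 + 21))) = 1/(758 + (-2519/16 + 215/8)) = 1/(758 - 2089/16) = 1/(10039/16) = 16/10039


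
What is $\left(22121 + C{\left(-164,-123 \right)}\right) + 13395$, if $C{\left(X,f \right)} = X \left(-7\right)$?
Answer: $36664$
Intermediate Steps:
$C{\left(X,f \right)} = - 7 X$
$\left(22121 + C{\left(-164,-123 \right)}\right) + 13395 = \left(22121 - -1148\right) + 13395 = \left(22121 + 1148\right) + 13395 = 23269 + 13395 = 36664$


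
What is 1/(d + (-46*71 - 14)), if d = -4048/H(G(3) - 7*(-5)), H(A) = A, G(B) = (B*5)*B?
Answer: -5/16653 ≈ -0.00030025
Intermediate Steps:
G(B) = 5*B² (G(B) = (5*B)*B = 5*B²)
d = -253/5 (d = -4048/(5*3² - 7*(-5)) = -4048/(5*9 + 35) = -4048/(45 + 35) = -4048/80 = -4048*1/80 = -253/5 ≈ -50.600)
1/(d + (-46*71 - 14)) = 1/(-253/5 + (-46*71 - 14)) = 1/(-253/5 + (-3266 - 14)) = 1/(-253/5 - 3280) = 1/(-16653/5) = -5/16653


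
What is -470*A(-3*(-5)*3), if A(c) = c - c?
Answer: 0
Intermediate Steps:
A(c) = 0
-470*A(-3*(-5)*3) = -470*0 = 0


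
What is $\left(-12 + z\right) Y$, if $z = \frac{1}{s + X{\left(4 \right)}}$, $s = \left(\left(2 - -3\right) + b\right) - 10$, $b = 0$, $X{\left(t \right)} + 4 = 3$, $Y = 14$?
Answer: $- \frac{511}{3} \approx -170.33$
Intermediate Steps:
$X{\left(t \right)} = -1$ ($X{\left(t \right)} = -4 + 3 = -1$)
$s = -5$ ($s = \left(\left(2 - -3\right) + 0\right) - 10 = \left(\left(2 + 3\right) + 0\right) - 10 = \left(5 + 0\right) - 10 = 5 - 10 = -5$)
$z = - \frac{1}{6}$ ($z = \frac{1}{-5 - 1} = \frac{1}{-6} = - \frac{1}{6} \approx -0.16667$)
$\left(-12 + z\right) Y = \left(-12 - \frac{1}{6}\right) 14 = \left(- \frac{73}{6}\right) 14 = - \frac{511}{3}$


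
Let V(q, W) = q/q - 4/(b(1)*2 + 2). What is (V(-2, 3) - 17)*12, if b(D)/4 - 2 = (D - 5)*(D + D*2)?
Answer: -2488/13 ≈ -191.38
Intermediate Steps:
b(D) = 8 + 12*D*(-5 + D) (b(D) = 8 + 4*((D - 5)*(D + D*2)) = 8 + 4*((-5 + D)*(D + 2*D)) = 8 + 4*((-5 + D)*(3*D)) = 8 + 4*(3*D*(-5 + D)) = 8 + 12*D*(-5 + D))
V(q, W) = 41/39 (V(q, W) = q/q - 4/((8 - 60*1 + 12*1**2)*2 + 2) = 1 - 4/((8 - 60 + 12*1)*2 + 2) = 1 - 4/((8 - 60 + 12)*2 + 2) = 1 - 4/(-40*2 + 2) = 1 - 4/(-80 + 2) = 1 - 4/(-78) = 1 - 4*(-1/78) = 1 + 2/39 = 41/39)
(V(-2, 3) - 17)*12 = (41/39 - 17)*12 = -622/39*12 = -2488/13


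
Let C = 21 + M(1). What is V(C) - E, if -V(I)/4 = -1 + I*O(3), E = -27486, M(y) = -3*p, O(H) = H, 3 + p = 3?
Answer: 27238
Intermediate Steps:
p = 0 (p = -3 + 3 = 0)
M(y) = 0 (M(y) = -3*0 = 0)
C = 21 (C = 21 + 0 = 21)
V(I) = 4 - 12*I (V(I) = -4*(-1 + I*3) = -4*(-1 + 3*I) = 4 - 12*I)
V(C) - E = (4 - 12*21) - 1*(-27486) = (4 - 252) + 27486 = -248 + 27486 = 27238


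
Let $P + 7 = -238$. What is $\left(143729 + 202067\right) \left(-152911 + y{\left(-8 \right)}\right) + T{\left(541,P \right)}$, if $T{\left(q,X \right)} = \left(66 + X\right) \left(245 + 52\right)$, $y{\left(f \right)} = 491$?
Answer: $-52706279483$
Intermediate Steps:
$P = -245$ ($P = -7 - 238 = -245$)
$T{\left(q,X \right)} = 19602 + 297 X$ ($T{\left(q,X \right)} = \left(66 + X\right) 297 = 19602 + 297 X$)
$\left(143729 + 202067\right) \left(-152911 + y{\left(-8 \right)}\right) + T{\left(541,P \right)} = \left(143729 + 202067\right) \left(-152911 + 491\right) + \left(19602 + 297 \left(-245\right)\right) = 345796 \left(-152420\right) + \left(19602 - 72765\right) = -52706226320 - 53163 = -52706279483$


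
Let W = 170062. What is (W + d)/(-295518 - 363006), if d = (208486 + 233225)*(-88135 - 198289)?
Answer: 63258230701/329262 ≈ 1.9212e+5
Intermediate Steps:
d = -126516631464 (d = 441711*(-286424) = -126516631464)
(W + d)/(-295518 - 363006) = (170062 - 126516631464)/(-295518 - 363006) = -126516461402/(-658524) = -126516461402*(-1/658524) = 63258230701/329262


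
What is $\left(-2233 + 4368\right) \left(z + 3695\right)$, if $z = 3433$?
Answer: $15218280$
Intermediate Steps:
$\left(-2233 + 4368\right) \left(z + 3695\right) = \left(-2233 + 4368\right) \left(3433 + 3695\right) = 2135 \cdot 7128 = 15218280$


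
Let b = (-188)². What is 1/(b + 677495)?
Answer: 1/712839 ≈ 1.4028e-6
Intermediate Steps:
b = 35344
1/(b + 677495) = 1/(35344 + 677495) = 1/712839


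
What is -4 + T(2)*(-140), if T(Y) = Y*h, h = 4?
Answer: -1124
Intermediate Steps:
T(Y) = 4*Y (T(Y) = Y*4 = 4*Y)
-4 + T(2)*(-140) = -4 + (4*2)*(-140) = -4 + 8*(-140) = -4 - 1120 = -1124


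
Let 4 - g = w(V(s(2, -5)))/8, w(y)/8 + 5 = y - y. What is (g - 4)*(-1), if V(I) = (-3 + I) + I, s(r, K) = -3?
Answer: -5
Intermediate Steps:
V(I) = -3 + 2*I
w(y) = -40 (w(y) = -40 + 8*(y - y) = -40 + 8*0 = -40 + 0 = -40)
g = 9 (g = 4 - (-40)/8 = 4 - 1*(-5) = 4 + 5 = 9)
(g - 4)*(-1) = (9 - 4)*(-1) = 5*(-1) = -5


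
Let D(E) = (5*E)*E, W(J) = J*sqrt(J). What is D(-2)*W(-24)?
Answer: -960*I*sqrt(6) ≈ -2351.5*I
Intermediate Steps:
W(J) = J**(3/2)
D(E) = 5*E**2
D(-2)*W(-24) = (5*(-2)**2)*(-24)**(3/2) = (5*4)*(-48*I*sqrt(6)) = 20*(-48*I*sqrt(6)) = -960*I*sqrt(6)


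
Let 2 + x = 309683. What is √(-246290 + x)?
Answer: √63391 ≈ 251.78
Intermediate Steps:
x = 309681 (x = -2 + 309683 = 309681)
√(-246290 + x) = √(-246290 + 309681) = √63391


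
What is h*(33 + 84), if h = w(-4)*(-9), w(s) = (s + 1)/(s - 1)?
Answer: -3159/5 ≈ -631.80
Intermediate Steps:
w(s) = (1 + s)/(-1 + s)
h = -27/5 (h = ((1 - 4)/(-1 - 4))*(-9) = (-3/(-5))*(-9) = -1/5*(-3)*(-9) = (3/5)*(-9) = -27/5 ≈ -5.4000)
h*(33 + 84) = -27*(33 + 84)/5 = -27/5*117 = -3159/5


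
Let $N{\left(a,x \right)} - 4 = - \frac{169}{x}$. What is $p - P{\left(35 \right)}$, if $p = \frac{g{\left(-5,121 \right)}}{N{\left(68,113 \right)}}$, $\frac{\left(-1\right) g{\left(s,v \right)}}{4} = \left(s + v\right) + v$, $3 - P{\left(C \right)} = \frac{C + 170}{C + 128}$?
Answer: $- \frac{17541584}{46129} \approx -380.27$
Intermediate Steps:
$P{\left(C \right)} = 3 - \frac{170 + C}{128 + C}$ ($P{\left(C \right)} = 3 - \frac{C + 170}{C + 128} = 3 - \frac{170 + C}{128 + C}$)
$g{\left(s,v \right)} = - 8 v - 4 s$ ($g{\left(s,v \right)} = - 4 \left(\left(s + v\right) + v\right) = - 4 \left(s + 2 v\right) = - 8 v - 4 s$)
$N{\left(a,x \right)} = 4 - \frac{169}{x}$
$p = - \frac{107124}{283}$ ($p = \frac{\left(-8\right) 121 - -20}{4 - \frac{169}{113}} = \frac{-968 + 20}{4 - \frac{169}{113}} = - \frac{948}{4 - \frac{169}{113}} = - \frac{948}{\frac{283}{113}} = \left(-948\right) \frac{113}{283} = - \frac{107124}{283} \approx -378.53$)
$p - P{\left(35 \right)} = - \frac{107124}{283} - \frac{2 \left(107 + 35\right)}{128 + 35} = - \frac{107124}{283} - 2 \cdot \frac{1}{163} \cdot 142 = - \frac{107124}{283} - \frac{284}{163} = - \frac{17541584}{46129}$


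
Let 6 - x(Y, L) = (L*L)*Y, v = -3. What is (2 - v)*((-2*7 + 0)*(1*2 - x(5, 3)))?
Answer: -2870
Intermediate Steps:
x(Y, L) = 6 - Y*L**2 (x(Y, L) = 6 - L*L*Y = 6 - L**2*Y = 6 - Y*L**2)
(2 - v)*((-2*7 + 0)*(1*2 - x(5, 3))) = (2 - 1*(-3))*((-2*7 + 0)*(1*2 - (6 - 1*5*3**2))) = (2 + 3)*((-14 + 0)*(2 - (6 - 1*5*9))) = 5*(-14*(2 - (6 - 45))) = 5*(-14*(2 - 1*(-39))) = 5*(-14*(2 + 39)) = 5*(-14*41) = 5*(-574) = -2870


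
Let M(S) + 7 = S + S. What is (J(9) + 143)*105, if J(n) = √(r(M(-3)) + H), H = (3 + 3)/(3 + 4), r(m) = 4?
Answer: 15015 + 15*√238 ≈ 15246.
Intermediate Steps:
M(S) = -7 + 2*S (M(S) = -7 + (S + S) = -7 + 2*S)
H = 6/7 ≈ 0.85714
J(n) = √238/7 (J(n) = √(4 + 6/7) = √(34/7) = √238/7)
(J(9) + 143)*105 = (√238/7 + 143)*105 = (143 + √238/7)*105 = 15015 + 15*√238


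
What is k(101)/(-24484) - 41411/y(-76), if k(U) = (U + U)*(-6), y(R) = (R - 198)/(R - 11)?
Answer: -22052392575/1677154 ≈ -13149.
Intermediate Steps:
y(R) = (-198 + R)/(-11 + R)
k(U) = -12*U (k(U) = (2*U)*(-6) = -12*U)
k(101)/(-24484) - 41411/y(-76) = -12*101/(-24484) - 41411*(-11 - 76)/(-198 - 76) = -1212*(-1/24484) - 41411/(-274/(-87)) = 303/6121 - 41411/((-1/87*(-274))) = 303/6121 - 41411/274/87 = 303/6121 - 41411*87/274 = 303/6121 - 3602757/274 = -22052392575/1677154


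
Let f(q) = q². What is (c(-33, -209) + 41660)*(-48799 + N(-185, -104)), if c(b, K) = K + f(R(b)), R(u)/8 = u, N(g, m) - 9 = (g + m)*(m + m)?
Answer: 1258406334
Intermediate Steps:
N(g, m) = 9 + 2*m*(g + m) (N(g, m) = 9 + (g + m)*(m + m) = 9 + (g + m)*(2*m) = 9 + 2*m*(g + m))
R(u) = 8*u
c(b, K) = K + 64*b² (c(b, K) = K + (8*b)² = K + 64*b²)
(c(-33, -209) + 41660)*(-48799 + N(-185, -104)) = ((-209 + 64*(-33)²) + 41660)*(-48799 + (9 + 2*(-104)² + 2*(-185)*(-104))) = ((-209 + 64*1089) + 41660)*(-48799 + (9 + 2*10816 + 38480)) = ((-209 + 69696) + 41660)*(-48799 + (9 + 21632 + 38480)) = (69487 + 41660)*(-48799 + 60121) = 111147*11322 = 1258406334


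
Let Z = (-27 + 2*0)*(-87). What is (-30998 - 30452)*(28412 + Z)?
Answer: -1890263450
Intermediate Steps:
Z = 2349 (Z = (-27 + 0)*(-87) = -27*(-87) = 2349)
(-30998 - 30452)*(28412 + Z) = (-30998 - 30452)*(28412 + 2349) = -61450*30761 = -1890263450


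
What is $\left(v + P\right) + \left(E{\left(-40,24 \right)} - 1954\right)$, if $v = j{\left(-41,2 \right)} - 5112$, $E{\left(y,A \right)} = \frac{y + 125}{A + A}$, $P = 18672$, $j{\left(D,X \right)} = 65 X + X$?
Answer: $\frac{563509}{48} \approx 11740.0$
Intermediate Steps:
$j{\left(D,X \right)} = 66 X$
$E{\left(y,A \right)} = \frac{125 + y}{2 A}$
$v = -4980$ ($v = 66 \cdot 2 - 5112 = 132 - 5112 = -4980$)
$\left(v + P\right) + \left(E{\left(-40,24 \right)} - 1954\right) = \left(-4980 + 18672\right) - \left(1954 - \frac{125 - 40}{2 \cdot 24}\right) = 13692 - \left(1954 - \frac{85}{48}\right) = 13692 + \left(\frac{85}{48} - 1954\right) = 13692 - \frac{93707}{48} = \frac{563509}{48}$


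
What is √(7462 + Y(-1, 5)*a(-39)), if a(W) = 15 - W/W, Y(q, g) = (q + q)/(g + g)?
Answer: 12*√1295/5 ≈ 86.367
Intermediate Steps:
Y(q, g) = q/g (Y(q, g) = (2*q)/((2*g)) = (2*q)*(1/(2*g)) = q/g)
a(W) = 14 (a(W) = 15 - 1*1 = 15 - 1 = 14)
√(7462 + Y(-1, 5)*a(-39)) = √(7462 - 1/5*14) = √(7462 - 1*⅕*14) = √(7462 - ⅕*14) = √(7462 - 14/5) = √(37296/5) = 12*√1295/5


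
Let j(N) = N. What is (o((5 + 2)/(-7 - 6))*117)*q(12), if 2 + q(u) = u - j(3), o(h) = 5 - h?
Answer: 4536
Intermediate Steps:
q(u) = -5 + u (q(u) = -2 + (u - 1*3) = -2 + (u - 3) = -2 + (-3 + u) = -5 + u)
(o((5 + 2)/(-7 - 6))*117)*q(12) = ((5 - (5 + 2)/(-7 - 6))*117)*(-5 + 12) = ((5 - 7/(-13))*117)*7 = ((5 - 7*(-1)/13)*117)*7 = ((5 - 1*(-7/13))*117)*7 = ((5 + 7/13)*117)*7 = ((72/13)*117)*7 = 648*7 = 4536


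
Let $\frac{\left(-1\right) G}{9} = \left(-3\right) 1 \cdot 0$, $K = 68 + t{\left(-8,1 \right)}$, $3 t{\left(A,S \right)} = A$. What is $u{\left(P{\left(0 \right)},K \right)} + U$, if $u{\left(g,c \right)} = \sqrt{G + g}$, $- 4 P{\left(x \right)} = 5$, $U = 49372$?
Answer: $49372 + \frac{i \sqrt{5}}{2} \approx 49372.0 + 1.118 i$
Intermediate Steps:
$P{\left(x \right)} = - \frac{5}{4}$ ($P{\left(x \right)} = \left(- \frac{1}{4}\right) 5 = - \frac{5}{4}$)
$t{\left(A,S \right)} = \frac{A}{3}$
$K = \frac{196}{3}$ ($K = 68 + \frac{1}{3} \left(-8\right) = 68 - \frac{8}{3} = \frac{196}{3} \approx 65.333$)
$G = 0$ ($G = - 9 \left(-3\right) 1 \cdot 0 = - 9 \left(\left(-3\right) 0\right) = \left(-9\right) 0 = 0$)
$u{\left(g,c \right)} = \sqrt{g}$ ($u{\left(g,c \right)} = \sqrt{0 + g} = \sqrt{g}$)
$u{\left(P{\left(0 \right)},K \right)} + U = \sqrt{- \frac{5}{4}} + 49372 = \frac{i \sqrt{5}}{2} + 49372 = 49372 + \frac{i \sqrt{5}}{2}$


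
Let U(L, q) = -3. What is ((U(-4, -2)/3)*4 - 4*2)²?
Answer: 144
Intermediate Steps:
((U(-4, -2)/3)*4 - 4*2)² = ((-3/3)*4 - 4*2)² = (((⅓)*(-3))*4 - 8)² = (-1*4 - 8)² = (-4 - 8)² = (-12)² = 144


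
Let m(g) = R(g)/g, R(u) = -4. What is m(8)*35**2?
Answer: -1225/2 ≈ -612.50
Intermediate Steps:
m(g) = -4/g
m(8)*35**2 = -4/8*35**2 = -4*1/8*1225 = -1/2*1225 = -1225/2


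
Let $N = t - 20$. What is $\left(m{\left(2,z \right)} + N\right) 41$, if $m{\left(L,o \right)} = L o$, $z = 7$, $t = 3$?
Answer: $-123$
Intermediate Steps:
$N = -17$ ($N = 3 - 20 = -17$)
$\left(m{\left(2,z \right)} + N\right) 41 = \left(2 \cdot 7 - 17\right) 41 = \left(14 - 17\right) 41 = \left(-3\right) 41 = -123$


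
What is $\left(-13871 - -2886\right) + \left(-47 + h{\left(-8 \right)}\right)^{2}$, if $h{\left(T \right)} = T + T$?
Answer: $-7016$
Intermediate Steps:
$h{\left(T \right)} = 2 T$
$\left(-13871 - -2886\right) + \left(-47 + h{\left(-8 \right)}\right)^{2} = \left(-13871 - -2886\right) + \left(-47 + 2 \left(-8\right)\right)^{2} = \left(-13871 + 2886\right) + \left(-47 - 16\right)^{2} = -10985 + \left(-63\right)^{2} = -10985 + 3969 = -7016$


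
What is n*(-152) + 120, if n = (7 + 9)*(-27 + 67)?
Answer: -97160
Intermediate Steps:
n = 640 (n = 16*40 = 640)
n*(-152) + 120 = 640*(-152) + 120 = -97280 + 120 = -97160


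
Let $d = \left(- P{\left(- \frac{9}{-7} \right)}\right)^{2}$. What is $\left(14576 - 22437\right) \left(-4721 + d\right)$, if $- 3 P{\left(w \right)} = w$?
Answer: $\frac{259772360}{7} \approx 3.711 \cdot 10^{7}$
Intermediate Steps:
$P{\left(w \right)} = - \frac{w}{3}$
$d = \frac{9}{49}$ ($d = \left(- \frac{\left(-1\right) \left(- \frac{9}{-7}\right)}{3}\right)^{2} = \left(- \frac{\left(-1\right) \left(\left(-9\right) \left(- \frac{1}{7}\right)\right)}{3}\right)^{2} = \left(- \frac{\left(-1\right) 9}{3 \cdot 7}\right)^{2} = \left(\left(-1\right) \left(- \frac{3}{7}\right)\right)^{2} = \left(\frac{3}{7}\right)^{2} = \frac{9}{49} \approx 0.18367$)
$\left(14576 - 22437\right) \left(-4721 + d\right) = \left(14576 - 22437\right) \left(-4721 + \frac{9}{49}\right) = \left(-7861\right) \left(- \frac{231320}{49}\right) = \frac{259772360}{7}$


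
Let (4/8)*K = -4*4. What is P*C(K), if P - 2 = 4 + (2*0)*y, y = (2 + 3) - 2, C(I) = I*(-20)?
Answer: 3840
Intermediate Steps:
K = -32 (K = 2*(-4*4) = 2*(-16) = -32)
C(I) = -20*I
y = 3 (y = 5 - 2 = 3)
P = 6 (P = 2 + (4 + (2*0)*3) = 2 + (4 + 0*3) = 2 + (4 + 0) = 2 + 4 = 6)
P*C(K) = 6*(-20*(-32)) = 6*640 = 3840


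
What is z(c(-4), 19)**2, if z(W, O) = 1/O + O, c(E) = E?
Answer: 131044/361 ≈ 363.00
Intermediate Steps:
z(W, O) = O + 1/O
z(c(-4), 19)**2 = (19 + 1/19)**2 = (362/19)**2 = 131044/361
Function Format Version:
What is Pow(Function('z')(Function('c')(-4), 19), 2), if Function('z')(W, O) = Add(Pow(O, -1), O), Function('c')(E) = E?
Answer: Rational(131044, 361) ≈ 363.00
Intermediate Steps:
Function('z')(W, O) = Add(O, Pow(O, -1))
Pow(Function('z')(Function('c')(-4), 19), 2) = Pow(Add(19, Pow(19, -1)), 2) = Pow(Add(19, Rational(1, 19)), 2) = Pow(Rational(362, 19), 2) = Rational(131044, 361)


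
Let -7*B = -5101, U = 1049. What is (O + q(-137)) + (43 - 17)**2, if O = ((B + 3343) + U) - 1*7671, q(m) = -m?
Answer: -12161/7 ≈ -1737.3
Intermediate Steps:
B = 5101/7 (B = -1/7*(-5101) = 5101/7 ≈ 728.71)
O = -17852/7 (O = ((5101/7 + 3343) + 1049) - 1*7671 = (28502/7 + 1049) - 7671 = 35845/7 - 7671 = -17852/7 ≈ -2550.3)
(O + q(-137)) + (43 - 17)**2 = (-17852/7 - 1*(-137)) + (43 - 17)**2 = (-17852/7 + 137) + 26**2 = -16893/7 + 676 = -12161/7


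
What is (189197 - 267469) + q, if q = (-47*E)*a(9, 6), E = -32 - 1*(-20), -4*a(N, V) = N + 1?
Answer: -79682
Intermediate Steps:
a(N, V) = -1/4 - N/4 (a(N, V) = -(N + 1)/4 = -(1 + N)/4 = -1/4 - N/4)
E = -12 (E = -32 + 20 = -12)
q = -1410 (q = (-47*(-12))*(-1/4 - 1/4*9) = 564*(-1/4 - 9/4) = 564*(-5/2) = -1410)
(189197 - 267469) + q = (189197 - 267469) - 1410 = -78272 - 1410 = -79682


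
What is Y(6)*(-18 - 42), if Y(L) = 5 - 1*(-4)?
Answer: -540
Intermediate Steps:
Y(L) = 9 (Y(L) = 5 + 4 = 9)
Y(6)*(-18 - 42) = 9*(-18 - 42) = 9*(-60) = -540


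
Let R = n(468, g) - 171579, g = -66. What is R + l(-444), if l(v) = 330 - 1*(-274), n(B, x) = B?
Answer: -170507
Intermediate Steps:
R = -171111 (R = 468 - 171579 = -171111)
l(v) = 604 (l(v) = 330 + 274 = 604)
R + l(-444) = -171111 + 604 = -170507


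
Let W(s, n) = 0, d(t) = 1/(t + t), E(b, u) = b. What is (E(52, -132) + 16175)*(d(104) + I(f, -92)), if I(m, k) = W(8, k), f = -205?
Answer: 16227/208 ≈ 78.014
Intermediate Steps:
d(t) = 1/(2*t)
I(m, k) = 0
(E(52, -132) + 16175)*(d(104) + I(f, -92)) = (52 + 16175)*((1/2)/104 + 0) = 16227*((1/2)*(1/104) + 0) = 16227*(1/208 + 0) = 16227*(1/208) = 16227/208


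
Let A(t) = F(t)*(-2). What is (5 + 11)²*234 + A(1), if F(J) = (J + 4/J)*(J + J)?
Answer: 59884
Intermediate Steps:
F(J) = 2*J*(J + 4/J) (F(J) = (J + 4/J)*(2*J) = 2*J*(J + 4/J))
A(t) = -16 - 4*t² (A(t) = (8 + 2*t²)*(-2) = -16 - 4*t²)
(5 + 11)²*234 + A(1) = (5 + 11)²*234 + (-16 - 4*1²) = 16²*234 + (-16 - 4*1) = 256*234 + (-16 - 4) = 59904 - 20 = 59884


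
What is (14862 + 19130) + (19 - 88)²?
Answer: 38753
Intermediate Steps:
(14862 + 19130) + (19 - 88)² = 33992 + (-69)² = 33992 + 4761 = 38753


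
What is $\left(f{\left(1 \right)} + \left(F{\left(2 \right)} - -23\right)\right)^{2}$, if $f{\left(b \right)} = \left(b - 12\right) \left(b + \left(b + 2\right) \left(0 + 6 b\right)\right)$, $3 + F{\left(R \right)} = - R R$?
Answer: $37249$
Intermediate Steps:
$F{\left(R \right)} = -3 - R^{2}$ ($F{\left(R \right)} = -3 + - R R = -3 - R^{2}$)
$f{\left(b \right)} = \left(-12 + b\right) \left(b + 6 b \left(2 + b\right)\right)$ ($f{\left(b \right)} = \left(-12 + b\right) \left(b + \left(2 + b\right) 6 b\right) = \left(-12 + b\right) \left(b + 6 b \left(2 + b\right)\right)$)
$\left(f{\left(1 \right)} + \left(F{\left(2 \right)} - -23\right)\right)^{2} = \left(1 \left(-156 - 59 + 6 \cdot 1^{2}\right) - -16\right)^{2} = \left(1 \left(-156 - 59 + 6 \cdot 1\right) + \left(\left(-3 - 4\right) + 23\right)\right)^{2} = \left(1 \left(-156 - 59 + 6\right) + \left(\left(-3 - 4\right) + 23\right)\right)^{2} = \left(1 \left(-209\right) + \left(-7 + 23\right)\right)^{2} = \left(-209 + 16\right)^{2} = \left(-193\right)^{2} = 37249$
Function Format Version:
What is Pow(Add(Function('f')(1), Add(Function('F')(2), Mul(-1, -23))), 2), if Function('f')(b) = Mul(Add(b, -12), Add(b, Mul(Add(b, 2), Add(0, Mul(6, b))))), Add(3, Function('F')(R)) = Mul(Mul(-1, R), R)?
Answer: 37249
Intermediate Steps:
Function('F')(R) = Add(-3, Mul(-1, Pow(R, 2))) (Function('F')(R) = Add(-3, Mul(Mul(-1, R), R)) = Add(-3, Mul(-1, Pow(R, 2))))
Function('f')(b) = Mul(Add(-12, b), Add(b, Mul(6, b, Add(2, b)))) (Function('f')(b) = Mul(Add(-12, b), Add(b, Mul(Add(2, b), Mul(6, b)))) = Mul(Add(-12, b), Add(b, Mul(6, b, Add(2, b)))))
Pow(Add(Function('f')(1), Add(Function('F')(2), Mul(-1, -23))), 2) = Pow(Add(Mul(1, Add(-156, Mul(-59, 1), Mul(6, Pow(1, 2)))), Add(Add(-3, Mul(-1, Pow(2, 2))), Mul(-1, -23))), 2) = Pow(Add(Mul(1, Add(-156, -59, Mul(6, 1))), Add(Add(-3, Mul(-1, 4)), 23)), 2) = Pow(Add(Mul(1, Add(-156, -59, 6)), Add(Add(-3, -4), 23)), 2) = Pow(Add(Mul(1, -209), Add(-7, 23)), 2) = Pow(Add(-209, 16), 2) = Pow(-193, 2) = 37249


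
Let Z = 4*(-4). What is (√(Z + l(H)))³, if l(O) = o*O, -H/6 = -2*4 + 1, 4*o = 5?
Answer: 73*√146/4 ≈ 220.52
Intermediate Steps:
o = 5/4 (o = (¼)*5 = 5/4 ≈ 1.2500)
H = 42 (H = -6*(-2*4 + 1) = -6*(-8 + 1) = -6*(-7) = 42)
Z = -16
l(O) = 5*O/4
(√(Z + l(H)))³ = (√(-16 + (5/4)*42))³ = (√(-16 + 105/2))³ = (√(73/2))³ = (√146/2)³ = 73*√146/4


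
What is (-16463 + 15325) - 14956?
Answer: -16094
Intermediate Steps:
(-16463 + 15325) - 14956 = -1138 - 14956 = -16094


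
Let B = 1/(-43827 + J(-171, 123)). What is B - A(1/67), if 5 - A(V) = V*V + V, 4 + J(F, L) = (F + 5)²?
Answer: -364190164/73058475 ≈ -4.9849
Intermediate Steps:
J(F, L) = -4 + (5 + F)² (J(F, L) = -4 + (F + 5)² = -4 + (5 + F)²)
A(V) = 5 - V - V² (A(V) = 5 - (V*V + V) = 5 - (V² + V) = 5 - (V + V²) = 5 + (-V - V²) = 5 - V - V²)
B = -1/16275 (B = 1/(-43827 + (-4 + (5 - 171)²)) = 1/(-43827 + (-4 + (-166)²)) = 1/(-43827 + (-4 + 27556)) = 1/(-43827 + 27552) = 1/(-16275) = -1/16275 ≈ -6.1444e-5)
B - A(1/67) = -1/16275 - (5 - 1/67 - (1/67)²) = -1/16275 - (5 - 1*1/67 - (1/67)²) = -1/16275 - (5 - 1/67 - 1*1/4489) = -1/16275 - (5 - 1/67 - 1/4489) = -1/16275 - 1*22377/4489 = -1/16275 - 22377/4489 = -364190164/73058475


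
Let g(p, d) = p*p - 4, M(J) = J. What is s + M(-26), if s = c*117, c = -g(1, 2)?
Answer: 325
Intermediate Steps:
g(p, d) = -4 + p**2 (g(p, d) = p**2 - 4 = -4 + p**2)
c = 3 (c = -(-4 + 1**2) = -(-4 + 1) = -1*(-3) = 3)
s = 351 (s = 3*117 = 351)
s + M(-26) = 351 - 26 = 325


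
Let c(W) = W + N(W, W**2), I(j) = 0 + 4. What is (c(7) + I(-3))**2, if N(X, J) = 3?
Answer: 196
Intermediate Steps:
I(j) = 4
c(W) = 3 + W (c(W) = W + 3 = 3 + W)
(c(7) + I(-3))**2 = ((3 + 7) + 4)**2 = (10 + 4)**2 = 14**2 = 196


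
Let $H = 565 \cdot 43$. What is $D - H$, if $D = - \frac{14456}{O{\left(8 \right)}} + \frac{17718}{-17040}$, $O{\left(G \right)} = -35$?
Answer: $- \frac{474794263}{19880} \approx -23883.0$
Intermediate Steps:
$H = 24295$
$D = \frac{8190337}{19880}$ ($D = - \frac{14456}{-35} + \frac{17718}{-17040} = \left(-14456\right) \left(- \frac{1}{35}\right) + 17718 \left(- \frac{1}{17040}\right) = \frac{14456}{35} - \frac{2953}{2840} = \frac{8190337}{19880} \approx 411.99$)
$D - H = \frac{8190337}{19880} - 24295 = - \frac{474794263}{19880}$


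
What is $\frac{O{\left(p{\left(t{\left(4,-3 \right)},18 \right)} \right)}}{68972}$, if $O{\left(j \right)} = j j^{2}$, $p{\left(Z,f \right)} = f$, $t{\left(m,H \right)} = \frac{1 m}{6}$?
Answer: $\frac{1458}{17243} \approx 0.084556$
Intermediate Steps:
$t{\left(m,H \right)} = \frac{m}{6}$ ($t{\left(m,H \right)} = m \frac{1}{6} = \frac{m}{6}$)
$O{\left(j \right)} = j^{3}$
$\frac{O{\left(p{\left(t{\left(4,-3 \right)},18 \right)} \right)}}{68972} = \frac{18^{3}}{68972} = 5832 \cdot \frac{1}{68972} = \frac{1458}{17243}$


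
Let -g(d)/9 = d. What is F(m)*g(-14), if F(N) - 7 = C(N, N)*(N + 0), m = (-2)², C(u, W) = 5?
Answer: 3402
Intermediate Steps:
g(d) = -9*d
m = 4
F(N) = 7 + 5*N (F(N) = 7 + 5*(N + 0) = 7 + 5*N)
F(m)*g(-14) = (7 + 5*4)*(-9*(-14)) = (7 + 20)*126 = 27*126 = 3402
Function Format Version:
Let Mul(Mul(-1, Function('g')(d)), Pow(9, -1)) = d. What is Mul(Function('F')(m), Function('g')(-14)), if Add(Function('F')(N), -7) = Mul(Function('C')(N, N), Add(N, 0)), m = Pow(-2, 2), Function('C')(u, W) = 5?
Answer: 3402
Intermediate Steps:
Function('g')(d) = Mul(-9, d)
m = 4
Function('F')(N) = Add(7, Mul(5, N)) (Function('F')(N) = Add(7, Mul(5, Add(N, 0))) = Add(7, Mul(5, N)))
Mul(Function('F')(m), Function('g')(-14)) = Mul(Add(7, Mul(5, 4)), Mul(-9, -14)) = Mul(Add(7, 20), 126) = Mul(27, 126) = 3402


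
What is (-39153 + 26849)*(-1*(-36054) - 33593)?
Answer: -30280144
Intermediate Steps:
(-39153 + 26849)*(-1*(-36054) - 33593) = -12304*(36054 - 33593) = -12304*2461 = -30280144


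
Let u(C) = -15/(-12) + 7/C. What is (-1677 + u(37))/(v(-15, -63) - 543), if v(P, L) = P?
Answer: 82661/27528 ≈ 3.0028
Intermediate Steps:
u(C) = 5/4 + 7/C (u(C) = -15*(-1/12) + 7/C = 5/4 + 7/C)
(-1677 + u(37))/(v(-15, -63) - 543) = (-1677 + (5/4 + 7/37))/(-15 - 543) = (-1677 + (5/4 + 7*(1/37)))/(-558) = (-1677 + (5/4 + 7/37))*(-1/558) = (-1677 + 213/148)*(-1/558) = -247983/148*(-1/558) = 82661/27528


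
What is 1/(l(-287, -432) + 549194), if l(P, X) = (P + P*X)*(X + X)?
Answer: -1/106325014 ≈ -9.4051e-9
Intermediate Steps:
l(P, X) = 2*X*(P + P*X) (l(P, X) = (P + P*X)*(2*X) = 2*X*(P + P*X))
1/(l(-287, -432) + 549194) = 1/(2*(-287)*(-432)*(1 - 432) + 549194) = 1/(2*(-287)*(-432)*(-431) + 549194) = 1/(-106874208 + 549194) = 1/(-106325014) = -1/106325014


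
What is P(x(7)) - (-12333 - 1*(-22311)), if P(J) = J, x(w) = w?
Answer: -9971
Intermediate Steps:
P(x(7)) - (-12333 - 1*(-22311)) = 7 - (-12333 - 1*(-22311)) = 7 - (-12333 + 22311) = 7 - 1*9978 = 7 - 9978 = -9971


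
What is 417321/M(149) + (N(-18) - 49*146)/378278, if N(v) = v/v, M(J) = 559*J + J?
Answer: 78633253459/15781758160 ≈ 4.9825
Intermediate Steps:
M(J) = 560*J
N(v) = 1
417321/M(149) + (N(-18) - 49*146)/378278 = 417321/((560*149)) + (1 - 49*146)/378278 = 417321/83440 + (1 - 7154)*(1/378278) = 417321*(1/83440) - 7153*1/378278 = 417321/83440 - 7153/378278 = 78633253459/15781758160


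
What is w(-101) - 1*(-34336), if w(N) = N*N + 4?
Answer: 44541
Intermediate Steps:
w(N) = 4 + N**2 (w(N) = N**2 + 4 = 4 + N**2)
w(-101) - 1*(-34336) = (4 + (-101)**2) - 1*(-34336) = (4 + 10201) + 34336 = 10205 + 34336 = 44541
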